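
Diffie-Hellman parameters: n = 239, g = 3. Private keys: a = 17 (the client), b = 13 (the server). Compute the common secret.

The server sends B = g^b mod n = 3^13 mod 239.
3^1 ≡ 3 (mod 239)
3^2 = (3^1)^2 ≡ 3^2 = 9 ≡ 9 (mod 239)
3^4 = (3^2)^2 ≡ 9^2 = 81 ≡ 81 (mod 239)
3^8 = (3^4)^2 ≡ 81^2 = 6561 ≡ 108 (mod 239)
3^13 = 3^8 · 3^4 · 3^1 ≡ 108 · 81 · 3 ≡ 193 (mod 239).
So B = 193. The client then computes K = B^a mod n = 193^17 mod 239.
193^1 ≡ 193 (mod 239)
193^2 = (193^1)^2 ≡ 193^2 = 37249 ≡ 204 (mod 239)
193^4 = (193^2)^2 ≡ 204^2 = 41616 ≡ 30 (mod 239)
193^8 = (193^4)^2 ≡ 30^2 = 900 ≡ 183 (mod 239)
193^16 = (193^8)^2 ≡ 183^2 = 33489 ≡ 29 (mod 239)
193^17 = 193^16 · 193^1 ≡ 29 · 193 ≡ 100 (mod 239).

100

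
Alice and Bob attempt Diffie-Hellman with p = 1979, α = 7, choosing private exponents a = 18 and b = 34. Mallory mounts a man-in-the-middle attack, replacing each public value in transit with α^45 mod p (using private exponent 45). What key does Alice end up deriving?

1656

Alice receives Mallory's public value M = 7^45 mod 1979 instead of the honest one.
7^1 ≡ 7 (mod 1979)
7^2 = (7^1)^2 ≡ 7^2 = 49 ≡ 49 (mod 1979)
7^4 = (7^2)^2 ≡ 49^2 = 2401 ≡ 422 (mod 1979)
7^8 = (7^4)^2 ≡ 422^2 = 178084 ≡ 1953 (mod 1979)
7^16 = (7^8)^2 ≡ 1953^2 = 3814209 ≡ 676 (mod 1979)
7^32 = (7^16)^2 ≡ 676^2 = 456976 ≡ 1806 (mod 1979)
7^45 = 7^32 · 7^8 · 7^4 · 7^1 ≡ 1806 · 1953 · 422 · 7 ≡ 86 (mod 1979).
So M = 86. Alice computes K = M^18 mod 1979.
86^1 ≡ 86 (mod 1979)
86^2 = (86^1)^2 ≡ 86^2 = 7396 ≡ 1459 (mod 1979)
86^4 = (86^2)^2 ≡ 1459^2 = 2128681 ≡ 1256 (mod 1979)
86^8 = (86^4)^2 ≡ 1256^2 = 1577536 ≡ 273 (mod 1979)
86^16 = (86^8)^2 ≡ 273^2 = 74529 ≡ 1306 (mod 1979)
86^18 = 86^16 · 86^2 ≡ 1306 · 1459 ≡ 1656 (mod 1979).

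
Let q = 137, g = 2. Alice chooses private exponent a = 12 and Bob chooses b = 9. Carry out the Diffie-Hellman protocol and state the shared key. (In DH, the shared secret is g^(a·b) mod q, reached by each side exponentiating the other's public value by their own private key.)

Alice sends A = g^a mod q = 2^12 mod 137.
2^1 ≡ 2 (mod 137)
2^2 = (2^1)^2 ≡ 2^2 = 4 ≡ 4 (mod 137)
2^4 = (2^2)^2 ≡ 4^2 = 16 ≡ 16 (mod 137)
2^8 = (2^4)^2 ≡ 16^2 = 256 ≡ 119 (mod 137)
2^12 = 2^8 · 2^4 ≡ 119 · 16 ≡ 123 (mod 137).
So A = 123. Bob then computes K = A^b mod q = 123^9 mod 137.
123^1 ≡ 123 (mod 137)
123^2 = (123^1)^2 ≡ 123^2 = 15129 ≡ 59 (mod 137)
123^4 = (123^2)^2 ≡ 59^2 = 3481 ≡ 56 (mod 137)
123^8 = (123^4)^2 ≡ 56^2 = 3136 ≡ 122 (mod 137)
123^9 = 123^8 · 123^1 ≡ 122 · 123 ≡ 73 (mod 137).

73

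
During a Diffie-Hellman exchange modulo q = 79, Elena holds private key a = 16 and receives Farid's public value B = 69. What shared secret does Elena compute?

52

Shared key K = 69^16 mod 79.
69^1 ≡ 69 (mod 79)
69^2 = (69^1)^2 ≡ 69^2 = 4761 ≡ 21 (mod 79)
69^4 = (69^2)^2 ≡ 21^2 = 441 ≡ 46 (mod 79)
69^8 = (69^4)^2 ≡ 46^2 = 2116 ≡ 62 (mod 79)
69^16 = (69^8)^2 ≡ 62^2 = 3844 ≡ 52 (mod 79)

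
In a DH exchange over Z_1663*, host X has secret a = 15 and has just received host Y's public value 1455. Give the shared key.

Shared key K = 1455^15 mod 1663.
1455^1 ≡ 1455 (mod 1663)
1455^2 = (1455^1)^2 ≡ 1455^2 = 2117025 ≡ 26 (mod 1663)
1455^4 = (1455^2)^2 ≡ 26^2 = 676 ≡ 676 (mod 1663)
1455^8 = (1455^4)^2 ≡ 676^2 = 456976 ≡ 1314 (mod 1663)
1455^15 = 1455^8 · 1455^4 · 1455^2 · 1455^1 ≡ 1314 · 676 · 26 · 1455 ≡ 110 (mod 1663).

110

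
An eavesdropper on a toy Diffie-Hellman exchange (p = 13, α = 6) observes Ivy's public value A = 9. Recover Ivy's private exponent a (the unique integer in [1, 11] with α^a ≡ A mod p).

Try successive powers of 6 modulo 13:
6^1 ≡ 6
6^2 ≡ 10
6^3 ≡ 8
6^4 ≡ 9
Found: a = 4.

4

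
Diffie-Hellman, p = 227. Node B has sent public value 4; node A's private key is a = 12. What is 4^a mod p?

Shared key K = 4^12 mod 227.
4^1 ≡ 4 (mod 227)
4^2 = (4^1)^2 ≡ 4^2 = 16 ≡ 16 (mod 227)
4^4 = (4^2)^2 ≡ 16^2 = 256 ≡ 29 (mod 227)
4^8 = (4^4)^2 ≡ 29^2 = 841 ≡ 160 (mod 227)
4^12 = 4^8 · 4^4 ≡ 160 · 29 ≡ 100 (mod 227).

100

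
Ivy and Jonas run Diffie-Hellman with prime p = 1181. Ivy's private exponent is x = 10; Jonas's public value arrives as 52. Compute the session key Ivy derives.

484

Shared key K = 52^10 mod 1181.
52^1 ≡ 52 (mod 1181)
52^2 = (52^1)^2 ≡ 52^2 = 2704 ≡ 342 (mod 1181)
52^4 = (52^2)^2 ≡ 342^2 = 116964 ≡ 45 (mod 1181)
52^8 = (52^4)^2 ≡ 45^2 = 2025 ≡ 844 (mod 1181)
52^10 = 52^8 · 52^2 ≡ 844 · 342 ≡ 484 (mod 1181).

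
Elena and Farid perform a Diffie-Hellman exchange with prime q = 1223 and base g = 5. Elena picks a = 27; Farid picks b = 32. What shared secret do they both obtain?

Farid sends B = g^b mod q = 5^32 mod 1223.
5^1 ≡ 5 (mod 1223)
5^2 = (5^1)^2 ≡ 5^2 = 25 ≡ 25 (mod 1223)
5^4 = (5^2)^2 ≡ 25^2 = 625 ≡ 625 (mod 1223)
5^8 = (5^4)^2 ≡ 625^2 = 390625 ≡ 488 (mod 1223)
5^16 = (5^8)^2 ≡ 488^2 = 238144 ≡ 882 (mod 1223)
5^32 = (5^16)^2 ≡ 882^2 = 777924 ≡ 96 (mod 1223)
So B = 96. Elena then computes K = B^a mod q = 96^27 mod 1223.
96^1 ≡ 96 (mod 1223)
96^2 = (96^1)^2 ≡ 96^2 = 9216 ≡ 655 (mod 1223)
96^4 = (96^2)^2 ≡ 655^2 = 429025 ≡ 975 (mod 1223)
96^8 = (96^4)^2 ≡ 975^2 = 950625 ≡ 354 (mod 1223)
96^16 = (96^8)^2 ≡ 354^2 = 125316 ≡ 570 (mod 1223)
96^27 = 96^16 · 96^8 · 96^2 · 96^1 ≡ 570 · 354 · 655 · 96 ≡ 956 (mod 1223).

956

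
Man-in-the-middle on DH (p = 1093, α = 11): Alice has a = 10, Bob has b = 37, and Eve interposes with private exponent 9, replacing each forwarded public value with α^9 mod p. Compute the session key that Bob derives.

Bob receives Eve's public value M = 11^9 mod 1093 instead of the honest one.
11^1 ≡ 11 (mod 1093)
11^2 = (11^1)^2 ≡ 11^2 = 121 ≡ 121 (mod 1093)
11^4 = (11^2)^2 ≡ 121^2 = 14641 ≡ 432 (mod 1093)
11^8 = (11^4)^2 ≡ 432^2 = 186624 ≡ 814 (mod 1093)
11^9 = 11^8 · 11^1 ≡ 814 · 11 ≡ 210 (mod 1093).
So M = 210. Bob computes K = M^37 mod 1093.
210^1 ≡ 210 (mod 1093)
210^2 = (210^1)^2 ≡ 210^2 = 44100 ≡ 380 (mod 1093)
210^4 = (210^2)^2 ≡ 380^2 = 144400 ≡ 124 (mod 1093)
210^8 = (210^4)^2 ≡ 124^2 = 15376 ≡ 74 (mod 1093)
210^16 = (210^8)^2 ≡ 74^2 = 5476 ≡ 11 (mod 1093)
210^32 = (210^16)^2 ≡ 11^2 = 121 ≡ 121 (mod 1093)
210^37 = 210^32 · 210^4 · 210^1 ≡ 121 · 124 · 210 ≡ 814 (mod 1093).

814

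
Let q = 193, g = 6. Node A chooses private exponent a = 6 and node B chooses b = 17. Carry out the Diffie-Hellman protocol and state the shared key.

Node A sends A = g^a mod q = 6^6 mod 193.
6^1 ≡ 6 (mod 193)
6^2 = (6^1)^2 ≡ 6^2 = 36 ≡ 36 (mod 193)
6^4 = (6^2)^2 ≡ 36^2 = 1296 ≡ 138 (mod 193)
6^6 = 6^4 · 6^2 ≡ 138 · 36 ≡ 143 (mod 193).
So A = 143. Node B then computes K = A^b mod q = 143^17 mod 193.
143^1 ≡ 143 (mod 193)
143^2 = (143^1)^2 ≡ 143^2 = 20449 ≡ 184 (mod 193)
143^4 = (143^2)^2 ≡ 184^2 = 33856 ≡ 81 (mod 193)
143^8 = (143^4)^2 ≡ 81^2 = 6561 ≡ 192 (mod 193)
143^16 = (143^8)^2 ≡ 192^2 = 36864 ≡ 1 (mod 193)
143^17 = 143^16 · 143^1 ≡ 1 · 143 ≡ 143 (mod 193).

143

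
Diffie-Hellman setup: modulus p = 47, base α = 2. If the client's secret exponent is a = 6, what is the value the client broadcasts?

17

Public value = 2^{6} \pmod{47}.
2^1 ≡ 2 (mod 47)
2^2 = (2^1)^2 ≡ 2^2 = 4 ≡ 4 (mod 47)
2^4 = (2^2)^2 ≡ 4^2 = 16 ≡ 16 (mod 47)
2^6 = 2^4 · 2^2 ≡ 16 · 4 ≡ 17 (mod 47).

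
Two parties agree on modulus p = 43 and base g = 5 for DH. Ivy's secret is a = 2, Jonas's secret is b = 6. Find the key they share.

41

Ivy sends A = g^a mod p = 5^2 mod 43.
5^1 ≡ 5 (mod 43)
5^2 = (5^1)^2 ≡ 5^2 = 25 ≡ 25 (mod 43)
So A = 25. Jonas then computes K = A^b mod p = 25^6 mod 43.
25^1 ≡ 25 (mod 43)
25^2 = (25^1)^2 ≡ 25^2 = 625 ≡ 23 (mod 43)
25^4 = (25^2)^2 ≡ 23^2 = 529 ≡ 13 (mod 43)
25^6 = 25^4 · 25^2 ≡ 13 · 23 ≡ 41 (mod 43).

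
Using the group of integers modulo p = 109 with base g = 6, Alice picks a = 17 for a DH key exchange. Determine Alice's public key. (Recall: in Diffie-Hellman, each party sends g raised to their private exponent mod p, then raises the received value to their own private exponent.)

47

Public value = 6^17 mod 109.
6^1 ≡ 6 (mod 109)
6^2 = (6^1)^2 ≡ 6^2 = 36 ≡ 36 (mod 109)
6^4 = (6^2)^2 ≡ 36^2 = 1296 ≡ 97 (mod 109)
6^8 = (6^4)^2 ≡ 97^2 = 9409 ≡ 35 (mod 109)
6^16 = (6^8)^2 ≡ 35^2 = 1225 ≡ 26 (mod 109)
6^17 = 6^16 · 6^1 ≡ 26 · 6 ≡ 47 (mod 109).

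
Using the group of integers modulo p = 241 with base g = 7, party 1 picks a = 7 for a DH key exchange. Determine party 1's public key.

46

Public value = 7^7 (mod 241).
7^1 ≡ 7 (mod 241)
7^2 = (7^1)^2 ≡ 7^2 = 49 ≡ 49 (mod 241)
7^4 = (7^2)^2 ≡ 49^2 = 2401 ≡ 232 (mod 241)
7^7 = 7^4 · 7^2 · 7^1 ≡ 232 · 49 · 7 ≡ 46 (mod 241).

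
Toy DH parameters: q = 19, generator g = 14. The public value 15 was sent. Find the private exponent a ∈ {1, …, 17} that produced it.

17

Try successive powers of 14 modulo 19:
14^1 ≡ 14
14^2 ≡ 6
14^3 ≡ 8
14^4 ≡ 17
14^5 ≡ 10
14^6 ≡ 7
14^7 ≡ 3
14^8 ≡ 4
14^9 ≡ 18
14^10 ≡ 5
14^11 ≡ 13
14^12 ≡ 11
14^13 ≡ 2
14^14 ≡ 9
14^15 ≡ 12
14^16 ≡ 16
14^17 ≡ 15
Found: a = 17.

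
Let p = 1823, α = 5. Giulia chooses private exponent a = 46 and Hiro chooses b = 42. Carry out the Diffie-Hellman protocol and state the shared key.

Hiro sends B = α^b mod p = 5^42 mod 1823.
5^1 ≡ 5 (mod 1823)
5^2 = (5^1)^2 ≡ 5^2 = 25 ≡ 25 (mod 1823)
5^4 = (5^2)^2 ≡ 25^2 = 625 ≡ 625 (mod 1823)
5^8 = (5^4)^2 ≡ 625^2 = 390625 ≡ 503 (mod 1823)
5^16 = (5^8)^2 ≡ 503^2 = 253009 ≡ 1435 (mod 1823)
5^32 = (5^16)^2 ≡ 1435^2 = 2059225 ≡ 1058 (mod 1823)
5^42 = 5^32 · 5^8 · 5^2 ≡ 1058 · 503 · 25 ≡ 96 (mod 1823).
So B = 96. Giulia then computes K = B^a mod p = 96^46 mod 1823.
96^1 ≡ 96 (mod 1823)
96^2 = (96^1)^2 ≡ 96^2 = 9216 ≡ 101 (mod 1823)
96^4 = (96^2)^2 ≡ 101^2 = 10201 ≡ 1086 (mod 1823)
96^8 = (96^4)^2 ≡ 1086^2 = 1179396 ≡ 1738 (mod 1823)
96^16 = (96^8)^2 ≡ 1738^2 = 3020644 ≡ 1756 (mod 1823)
96^32 = (96^16)^2 ≡ 1756^2 = 3083536 ≡ 843 (mod 1823)
96^46 = 96^32 · 96^8 · 96^4 · 96^2 ≡ 843 · 1738 · 1086 · 101 ≡ 614 (mod 1823).

614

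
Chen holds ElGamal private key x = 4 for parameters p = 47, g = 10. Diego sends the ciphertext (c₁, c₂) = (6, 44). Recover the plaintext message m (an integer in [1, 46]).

26

Shared mask s = c₁^x mod p = 6^4 mod 47.
6^1 ≡ 6 (mod 47)
6^2 = (6^1)^2 ≡ 6^2 = 36 ≡ 36 (mod 47)
6^4 = (6^2)^2 ≡ 36^2 = 1296 ≡ 27 (mod 47)
So s = 27; s⁻¹ ≡ 7 (mod 47).
m = c₂ · s⁻¹ mod 47 = 44 · 7 mod 47 = 26.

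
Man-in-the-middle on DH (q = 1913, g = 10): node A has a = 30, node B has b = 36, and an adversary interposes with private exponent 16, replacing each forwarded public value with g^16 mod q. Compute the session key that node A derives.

419

Node A receives an adversary's public value M = 10^16 mod 1913 instead of the honest one.
10^1 ≡ 10 (mod 1913)
10^2 = (10^1)^2 ≡ 10^2 = 100 ≡ 100 (mod 1913)
10^4 = (10^2)^2 ≡ 100^2 = 10000 ≡ 435 (mod 1913)
10^8 = (10^4)^2 ≡ 435^2 = 189225 ≡ 1751 (mod 1913)
10^16 = (10^8)^2 ≡ 1751^2 = 3066001 ≡ 1375 (mod 1913)
So M = 1375. Node A computes K = M^30 mod 1913.
1375^1 ≡ 1375 (mod 1913)
1375^2 = (1375^1)^2 ≡ 1375^2 = 1890625 ≡ 581 (mod 1913)
1375^4 = (1375^2)^2 ≡ 581^2 = 337561 ≡ 873 (mod 1913)
1375^8 = (1375^4)^2 ≡ 873^2 = 762129 ≡ 755 (mod 1913)
1375^16 = (1375^8)^2 ≡ 755^2 = 570025 ≡ 1864 (mod 1913)
1375^30 = 1375^16 · 1375^8 · 1375^4 · 1375^2 ≡ 1864 · 755 · 873 · 581 ≡ 419 (mod 1913).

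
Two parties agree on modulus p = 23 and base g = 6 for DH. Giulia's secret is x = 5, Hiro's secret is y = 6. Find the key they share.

18

Giulia sends A = g^x mod p = 6^5 mod 23.
6^1 ≡ 6 (mod 23)
6^2 = (6^1)^2 ≡ 6^2 = 36 ≡ 13 (mod 23)
6^4 = (6^2)^2 ≡ 13^2 = 169 ≡ 8 (mod 23)
6^5 = 6^4 · 6^1 ≡ 8 · 6 ≡ 2 (mod 23).
So A = 2. Hiro then computes K = A^y mod p = 2^6 mod 23.
2^1 ≡ 2 (mod 23)
2^2 = (2^1)^2 ≡ 2^2 = 4 ≡ 4 (mod 23)
2^4 = (2^2)^2 ≡ 4^2 = 16 ≡ 16 (mod 23)
2^6 = 2^4 · 2^2 ≡ 16 · 4 ≡ 18 (mod 23).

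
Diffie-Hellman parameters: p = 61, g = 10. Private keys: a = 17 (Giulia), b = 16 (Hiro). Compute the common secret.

22

Hiro sends B = g^b mod p = 10^16 mod 61.
10^1 ≡ 10 (mod 61)
10^2 = (10^1)^2 ≡ 10^2 = 100 ≡ 39 (mod 61)
10^4 = (10^2)^2 ≡ 39^2 = 1521 ≡ 57 (mod 61)
10^8 = (10^4)^2 ≡ 57^2 = 3249 ≡ 16 (mod 61)
10^16 = (10^8)^2 ≡ 16^2 = 256 ≡ 12 (mod 61)
So B = 12. Giulia then computes K = B^a mod p = 12^17 mod 61.
12^1 ≡ 12 (mod 61)
12^2 = (12^1)^2 ≡ 12^2 = 144 ≡ 22 (mod 61)
12^4 = (12^2)^2 ≡ 22^2 = 484 ≡ 57 (mod 61)
12^8 = (12^4)^2 ≡ 57^2 = 3249 ≡ 16 (mod 61)
12^16 = (12^8)^2 ≡ 16^2 = 256 ≡ 12 (mod 61)
12^17 = 12^16 · 12^1 ≡ 12 · 12 ≡ 22 (mod 61).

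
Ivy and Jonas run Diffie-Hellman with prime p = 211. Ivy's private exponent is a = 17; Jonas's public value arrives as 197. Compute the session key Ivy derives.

15

Shared key K = 197^17 mod 211.
197^1 ≡ 197 (mod 211)
197^2 = (197^1)^2 ≡ 197^2 = 38809 ≡ 196 (mod 211)
197^4 = (197^2)^2 ≡ 196^2 = 38416 ≡ 14 (mod 211)
197^8 = (197^4)^2 ≡ 14^2 = 196 ≡ 196 (mod 211)
197^16 = (197^8)^2 ≡ 196^2 = 38416 ≡ 14 (mod 211)
197^17 = 197^16 · 197^1 ≡ 14 · 197 ≡ 15 (mod 211).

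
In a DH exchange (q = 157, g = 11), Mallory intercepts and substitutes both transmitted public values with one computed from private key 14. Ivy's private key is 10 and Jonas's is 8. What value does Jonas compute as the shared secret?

81

Jonas receives Mallory's public value M = 11^14 mod 157 instead of the honest one.
11^1 ≡ 11 (mod 157)
11^2 = (11^1)^2 ≡ 11^2 = 121 ≡ 121 (mod 157)
11^4 = (11^2)^2 ≡ 121^2 = 14641 ≡ 40 (mod 157)
11^8 = (11^4)^2 ≡ 40^2 = 1600 ≡ 30 (mod 157)
11^14 = 11^8 · 11^4 · 11^2 ≡ 30 · 40 · 121 ≡ 132 (mod 157).
So M = 132. Jonas computes K = M^8 mod 157.
132^1 ≡ 132 (mod 157)
132^2 = (132^1)^2 ≡ 132^2 = 17424 ≡ 154 (mod 157)
132^4 = (132^2)^2 ≡ 154^2 = 23716 ≡ 9 (mod 157)
132^8 = (132^4)^2 ≡ 9^2 = 81 ≡ 81 (mod 157)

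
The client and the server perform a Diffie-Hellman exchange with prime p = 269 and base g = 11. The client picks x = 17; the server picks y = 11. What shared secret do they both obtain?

The client sends A = g^x mod p = 11^17 mod 269.
11^1 ≡ 11 (mod 269)
11^2 = (11^1)^2 ≡ 11^2 = 121 ≡ 121 (mod 269)
11^4 = (11^2)^2 ≡ 121^2 = 14641 ≡ 115 (mod 269)
11^8 = (11^4)^2 ≡ 115^2 = 13225 ≡ 44 (mod 269)
11^16 = (11^8)^2 ≡ 44^2 = 1936 ≡ 53 (mod 269)
11^17 = 11^16 · 11^1 ≡ 53 · 11 ≡ 45 (mod 269).
So A = 45. The server then computes K = A^y mod p = 45^11 mod 269.
45^1 ≡ 45 (mod 269)
45^2 = (45^1)^2 ≡ 45^2 = 2025 ≡ 142 (mod 269)
45^4 = (45^2)^2 ≡ 142^2 = 20164 ≡ 258 (mod 269)
45^8 = (45^4)^2 ≡ 258^2 = 66564 ≡ 121 (mod 269)
45^11 = 45^8 · 45^2 · 45^1 ≡ 121 · 142 · 45 ≡ 84 (mod 269).

84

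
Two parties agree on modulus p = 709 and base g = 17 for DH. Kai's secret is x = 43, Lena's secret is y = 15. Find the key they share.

Kai sends A = g^x mod p = 17^43 mod 709.
17^1 ≡ 17 (mod 709)
17^2 = (17^1)^2 ≡ 17^2 = 289 ≡ 289 (mod 709)
17^4 = (17^2)^2 ≡ 289^2 = 83521 ≡ 568 (mod 709)
17^8 = (17^4)^2 ≡ 568^2 = 322624 ≡ 29 (mod 709)
17^16 = (17^8)^2 ≡ 29^2 = 841 ≡ 132 (mod 709)
17^32 = (17^16)^2 ≡ 132^2 = 17424 ≡ 408 (mod 709)
17^43 = 17^32 · 17^8 · 17^2 · 17^1 ≡ 408 · 29 · 289 · 17 ≡ 415 (mod 709).
So A = 415. Lena then computes K = A^y mod p = 415^15 mod 709.
415^1 ≡ 415 (mod 709)
415^2 = (415^1)^2 ≡ 415^2 = 172225 ≡ 647 (mod 709)
415^4 = (415^2)^2 ≡ 647^2 = 418609 ≡ 299 (mod 709)
415^8 = (415^4)^2 ≡ 299^2 = 89401 ≡ 67 (mod 709)
415^15 = 415^8 · 415^4 · 415^2 · 415^1 ≡ 67 · 299 · 647 · 415 ≡ 291 (mod 709).

291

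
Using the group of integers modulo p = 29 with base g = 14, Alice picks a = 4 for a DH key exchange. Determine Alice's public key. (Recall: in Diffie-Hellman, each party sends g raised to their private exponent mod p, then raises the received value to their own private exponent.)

Public value = 14^4 mod 29.
14^1 ≡ 14 (mod 29)
14^2 = (14^1)^2 ≡ 14^2 = 196 ≡ 22 (mod 29)
14^4 = (14^2)^2 ≡ 22^2 = 484 ≡ 20 (mod 29)

20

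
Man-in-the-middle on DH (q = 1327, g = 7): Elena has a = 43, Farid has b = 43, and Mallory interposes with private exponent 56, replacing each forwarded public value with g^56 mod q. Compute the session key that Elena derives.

Elena receives Mallory's public value M = 7^56 mod 1327 instead of the honest one.
7^1 ≡ 7 (mod 1327)
7^2 = (7^1)^2 ≡ 7^2 = 49 ≡ 49 (mod 1327)
7^4 = (7^2)^2 ≡ 49^2 = 2401 ≡ 1074 (mod 1327)
7^8 = (7^4)^2 ≡ 1074^2 = 1153476 ≡ 313 (mod 1327)
7^16 = (7^8)^2 ≡ 313^2 = 97969 ≡ 1098 (mod 1327)
7^32 = (7^16)^2 ≡ 1098^2 = 1205604 ≡ 688 (mod 1327)
7^56 = 7^32 · 7^16 · 7^8 ≡ 688 · 1098 · 313 ≡ 198 (mod 1327).
So M = 198. Elena computes K = M^43 mod 1327.
198^1 ≡ 198 (mod 1327)
198^2 = (198^1)^2 ≡ 198^2 = 39204 ≡ 721 (mod 1327)
198^4 = (198^2)^2 ≡ 721^2 = 519841 ≡ 984 (mod 1327)
198^8 = (198^4)^2 ≡ 984^2 = 968256 ≡ 873 (mod 1327)
198^16 = (198^8)^2 ≡ 873^2 = 762129 ≡ 431 (mod 1327)
198^32 = (198^16)^2 ≡ 431^2 = 185761 ≡ 1308 (mod 1327)
198^43 = 198^32 · 198^8 · 198^2 · 198^1 ≡ 1308 · 873 · 721 · 198 ≡ 1048 (mod 1327).

1048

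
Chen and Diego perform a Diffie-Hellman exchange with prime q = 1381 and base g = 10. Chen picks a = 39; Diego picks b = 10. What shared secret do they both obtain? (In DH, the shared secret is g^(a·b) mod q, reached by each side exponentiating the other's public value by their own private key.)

514

Chen sends A = g^a mod q = 10^39 mod 1381.
10^1 ≡ 10 (mod 1381)
10^2 = (10^1)^2 ≡ 10^2 = 100 ≡ 100 (mod 1381)
10^4 = (10^2)^2 ≡ 100^2 = 10000 ≡ 333 (mod 1381)
10^8 = (10^4)^2 ≡ 333^2 = 110889 ≡ 409 (mod 1381)
10^16 = (10^8)^2 ≡ 409^2 = 167281 ≡ 180 (mod 1381)
10^32 = (10^16)^2 ≡ 180^2 = 32400 ≡ 637 (mod 1381)
10^39 = 10^32 · 10^4 · 10^2 · 10^1 ≡ 637 · 333 · 100 · 10 ≡ 781 (mod 1381).
So A = 781. Diego then computes K = A^b mod q = 781^10 mod 1381.
781^1 ≡ 781 (mod 1381)
781^2 = (781^1)^2 ≡ 781^2 = 609961 ≡ 940 (mod 1381)
781^4 = (781^2)^2 ≡ 940^2 = 883600 ≡ 1141 (mod 1381)
781^8 = (781^4)^2 ≡ 1141^2 = 1301881 ≡ 979 (mod 1381)
781^10 = 781^8 · 781^2 ≡ 979 · 940 ≡ 514 (mod 1381).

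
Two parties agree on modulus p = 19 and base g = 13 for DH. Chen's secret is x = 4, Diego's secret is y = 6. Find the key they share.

11

Diego sends B = g^y mod p = 13^6 mod 19.
13^1 ≡ 13 (mod 19)
13^2 = (13^1)^2 ≡ 13^2 = 169 ≡ 17 (mod 19)
13^4 = (13^2)^2 ≡ 17^2 = 289 ≡ 4 (mod 19)
13^6 = 13^4 · 13^2 ≡ 4 · 17 ≡ 11 (mod 19).
So B = 11. Chen then computes K = B^x mod p = 11^4 mod 19.
11^1 ≡ 11 (mod 19)
11^2 = (11^1)^2 ≡ 11^2 = 121 ≡ 7 (mod 19)
11^4 = (11^2)^2 ≡ 7^2 = 49 ≡ 11 (mod 19)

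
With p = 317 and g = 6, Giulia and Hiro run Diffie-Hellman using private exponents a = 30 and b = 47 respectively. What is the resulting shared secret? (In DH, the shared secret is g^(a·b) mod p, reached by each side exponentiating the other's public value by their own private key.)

Hiro sends B = g^b mod p = 6^47 mod 317.
6^1 ≡ 6 (mod 317)
6^2 = (6^1)^2 ≡ 6^2 = 36 ≡ 36 (mod 317)
6^4 = (6^2)^2 ≡ 36^2 = 1296 ≡ 28 (mod 317)
6^8 = (6^4)^2 ≡ 28^2 = 784 ≡ 150 (mod 317)
6^16 = (6^8)^2 ≡ 150^2 = 22500 ≡ 310 (mod 317)
6^32 = (6^16)^2 ≡ 310^2 = 96100 ≡ 49 (mod 317)
6^47 = 6^32 · 6^8 · 6^4 · 6^2 · 6^1 ≡ 49 · 150 · 28 · 36 · 6 ≡ 207 (mod 317).
So B = 207. Giulia then computes K = B^a mod p = 207^30 mod 317.
207^1 ≡ 207 (mod 317)
207^2 = (207^1)^2 ≡ 207^2 = 42849 ≡ 54 (mod 317)
207^4 = (207^2)^2 ≡ 54^2 = 2916 ≡ 63 (mod 317)
207^8 = (207^4)^2 ≡ 63^2 = 3969 ≡ 165 (mod 317)
207^16 = (207^8)^2 ≡ 165^2 = 27225 ≡ 280 (mod 317)
207^30 = 207^16 · 207^8 · 207^4 · 207^2 ≡ 280 · 165 · 63 · 54 ≡ 313 (mod 317).

313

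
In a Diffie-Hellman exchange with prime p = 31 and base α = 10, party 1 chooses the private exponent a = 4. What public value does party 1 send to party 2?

Public value = 10^4 mod 31.
10^1 ≡ 10 (mod 31)
10^2 = (10^1)^2 ≡ 10^2 = 100 ≡ 7 (mod 31)
10^4 = (10^2)^2 ≡ 7^2 = 49 ≡ 18 (mod 31)

18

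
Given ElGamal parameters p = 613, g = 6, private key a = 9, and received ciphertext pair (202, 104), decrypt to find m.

363

Shared mask s = c₁^a mod p = 202^9 mod 613.
202^1 ≡ 202 (mod 613)
202^2 = (202^1)^2 ≡ 202^2 = 40804 ≡ 346 (mod 613)
202^4 = (202^2)^2 ≡ 346^2 = 119716 ≡ 181 (mod 613)
202^8 = (202^4)^2 ≡ 181^2 = 32761 ≡ 272 (mod 613)
202^9 = 202^8 · 202^1 ≡ 272 · 202 ≡ 387 (mod 613).
So s = 387; s⁻¹ ≡ 198 (mod 613).
m = c₂ · s⁻¹ mod 613 = 104 · 198 mod 613 = 363.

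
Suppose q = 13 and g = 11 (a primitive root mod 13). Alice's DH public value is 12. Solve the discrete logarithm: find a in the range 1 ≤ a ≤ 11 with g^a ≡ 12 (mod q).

Try successive powers of 11 modulo 13:
11^1 ≡ 11
11^2 ≡ 4
11^3 ≡ 5
11^4 ≡ 3
11^5 ≡ 7
11^6 ≡ 12
Found: a = 6.

6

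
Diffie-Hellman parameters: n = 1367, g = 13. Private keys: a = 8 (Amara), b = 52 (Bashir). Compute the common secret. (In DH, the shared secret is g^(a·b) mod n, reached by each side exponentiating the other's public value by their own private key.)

560

Bashir sends B = g^b mod n = 13^52 mod 1367.
13^1 ≡ 13 (mod 1367)
13^2 = (13^1)^2 ≡ 13^2 = 169 ≡ 169 (mod 1367)
13^4 = (13^2)^2 ≡ 169^2 = 28561 ≡ 1221 (mod 1367)
13^8 = (13^4)^2 ≡ 1221^2 = 1490841 ≡ 811 (mod 1367)
13^16 = (13^8)^2 ≡ 811^2 = 657721 ≡ 194 (mod 1367)
13^32 = (13^16)^2 ≡ 194^2 = 37636 ≡ 727 (mod 1367)
13^52 = 13^32 · 13^16 · 13^4 ≡ 727 · 194 · 1221 ≡ 940 (mod 1367).
So B = 940. Amara then computes K = B^a mod n = 940^8 mod 1367.
940^1 ≡ 940 (mod 1367)
940^2 = (940^1)^2 ≡ 940^2 = 883600 ≡ 518 (mod 1367)
940^4 = (940^2)^2 ≡ 518^2 = 268324 ≡ 392 (mod 1367)
940^8 = (940^4)^2 ≡ 392^2 = 153664 ≡ 560 (mod 1367)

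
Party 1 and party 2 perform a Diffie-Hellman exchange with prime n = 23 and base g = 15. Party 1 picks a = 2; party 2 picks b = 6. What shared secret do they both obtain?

8

Party 2 sends B = g^b mod n = 15^6 mod 23.
15^1 ≡ 15 (mod 23)
15^2 = (15^1)^2 ≡ 15^2 = 225 ≡ 18 (mod 23)
15^4 = (15^2)^2 ≡ 18^2 = 324 ≡ 2 (mod 23)
15^6 = 15^4 · 15^2 ≡ 2 · 18 ≡ 13 (mod 23).
So B = 13. Party 1 then computes K = B^a mod n = 13^2 mod 23.
13^1 ≡ 13 (mod 23)
13^2 = (13^1)^2 ≡ 13^2 = 169 ≡ 8 (mod 23)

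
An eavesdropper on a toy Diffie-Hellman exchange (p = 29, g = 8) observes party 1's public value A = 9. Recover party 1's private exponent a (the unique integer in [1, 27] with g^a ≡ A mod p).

Try successive powers of 8 modulo 29:
8^1 ≡ 8
8^2 ≡ 6
8^3 ≡ 19
8^4 ≡ 7
8^5 ≡ 27
8^6 ≡ 13
8^7 ≡ 17
8^8 ≡ 20
8^9 ≡ 15
8^10 ≡ 4
8^11 ≡ 3
8^12 ≡ 24
8^13 ≡ 18
8^14 ≡ 28
8^15 ≡ 21
8^16 ≡ 23
8^17 ≡ 10
8^18 ≡ 22
8^19 ≡ 2
8^20 ≡ 16
8^21 ≡ 12
8^22 ≡ 9
Found: a = 22.

22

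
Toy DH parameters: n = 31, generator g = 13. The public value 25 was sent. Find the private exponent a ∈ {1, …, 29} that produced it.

20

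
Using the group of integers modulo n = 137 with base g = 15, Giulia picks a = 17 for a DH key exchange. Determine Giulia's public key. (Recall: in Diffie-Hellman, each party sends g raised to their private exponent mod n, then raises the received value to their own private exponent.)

136

Public value = 15^17 mod 137.
15^1 ≡ 15 (mod 137)
15^2 = (15^1)^2 ≡ 15^2 = 225 ≡ 88 (mod 137)
15^4 = (15^2)^2 ≡ 88^2 = 7744 ≡ 72 (mod 137)
15^8 = (15^4)^2 ≡ 72^2 = 5184 ≡ 115 (mod 137)
15^16 = (15^8)^2 ≡ 115^2 = 13225 ≡ 73 (mod 137)
15^17 = 15^16 · 15^1 ≡ 73 · 15 ≡ 136 (mod 137).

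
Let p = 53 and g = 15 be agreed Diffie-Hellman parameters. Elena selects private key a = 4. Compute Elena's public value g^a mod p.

Public value = 15^4 mod 53.
15^1 ≡ 15 (mod 53)
15^2 = (15^1)^2 ≡ 15^2 = 225 ≡ 13 (mod 53)
15^4 = (15^2)^2 ≡ 13^2 = 169 ≡ 10 (mod 53)

10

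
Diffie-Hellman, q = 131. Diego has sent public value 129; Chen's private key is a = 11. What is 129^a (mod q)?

Shared key K = 129^11 mod 131.
129^1 ≡ 129 (mod 131)
129^2 = (129^1)^2 ≡ 129^2 = 16641 ≡ 4 (mod 131)
129^4 = (129^2)^2 ≡ 4^2 = 16 ≡ 16 (mod 131)
129^8 = (129^4)^2 ≡ 16^2 = 256 ≡ 125 (mod 131)
129^11 = 129^8 · 129^2 · 129^1 ≡ 125 · 4 · 129 ≡ 48 (mod 131).

48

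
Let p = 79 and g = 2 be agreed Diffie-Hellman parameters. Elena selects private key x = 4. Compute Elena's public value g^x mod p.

Public value = 2^4 mod 79.
2^1 ≡ 2 (mod 79)
2^2 = (2^1)^2 ≡ 2^2 = 4 ≡ 4 (mod 79)
2^4 = (2^2)^2 ≡ 4^2 = 16 ≡ 16 (mod 79)

16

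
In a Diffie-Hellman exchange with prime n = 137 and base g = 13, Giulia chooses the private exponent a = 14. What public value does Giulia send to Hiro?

135

Public value = 13^14 (mod 137).
13^1 ≡ 13 (mod 137)
13^2 = (13^1)^2 ≡ 13^2 = 169 ≡ 32 (mod 137)
13^4 = (13^2)^2 ≡ 32^2 = 1024 ≡ 65 (mod 137)
13^8 = (13^4)^2 ≡ 65^2 = 4225 ≡ 115 (mod 137)
13^14 = 13^8 · 13^4 · 13^2 ≡ 115 · 65 · 32 ≡ 135 (mod 137).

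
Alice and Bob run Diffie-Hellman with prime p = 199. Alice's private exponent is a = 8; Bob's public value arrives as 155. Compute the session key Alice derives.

Shared key K = 155^8 mod 199.
155^1 ≡ 155 (mod 199)
155^2 = (155^1)^2 ≡ 155^2 = 24025 ≡ 145 (mod 199)
155^4 = (155^2)^2 ≡ 145^2 = 21025 ≡ 130 (mod 199)
155^8 = (155^4)^2 ≡ 130^2 = 16900 ≡ 184 (mod 199)

184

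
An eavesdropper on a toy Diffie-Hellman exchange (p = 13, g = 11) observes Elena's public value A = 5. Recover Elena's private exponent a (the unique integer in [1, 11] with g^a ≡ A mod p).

Try successive powers of 11 modulo 13:
11^1 ≡ 11
11^2 ≡ 4
11^3 ≡ 5
Found: a = 3.

3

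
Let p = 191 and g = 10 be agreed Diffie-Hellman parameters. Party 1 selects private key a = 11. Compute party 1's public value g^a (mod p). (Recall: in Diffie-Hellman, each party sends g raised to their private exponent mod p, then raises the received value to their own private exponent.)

81

Public value = 10^11 (mod 191).
10^1 ≡ 10 (mod 191)
10^2 = (10^1)^2 ≡ 10^2 = 100 ≡ 100 (mod 191)
10^4 = (10^2)^2 ≡ 100^2 = 10000 ≡ 68 (mod 191)
10^8 = (10^4)^2 ≡ 68^2 = 4624 ≡ 40 (mod 191)
10^11 = 10^8 · 10^2 · 10^1 ≡ 40 · 100 · 10 ≡ 81 (mod 191).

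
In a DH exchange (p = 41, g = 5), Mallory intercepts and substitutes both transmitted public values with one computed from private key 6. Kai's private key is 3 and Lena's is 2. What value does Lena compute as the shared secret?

Lena receives Mallory's public value M = 5^6 mod 41 instead of the honest one.
5^1 ≡ 5 (mod 41)
5^2 = (5^1)^2 ≡ 5^2 = 25 ≡ 25 (mod 41)
5^4 = (5^2)^2 ≡ 25^2 = 625 ≡ 10 (mod 41)
5^6 = 5^4 · 5^2 ≡ 10 · 25 ≡ 4 (mod 41).
So M = 4. Lena computes K = M^2 mod 41.
4^1 ≡ 4 (mod 41)
4^2 = (4^1)^2 ≡ 4^2 = 16 ≡ 16 (mod 41)

16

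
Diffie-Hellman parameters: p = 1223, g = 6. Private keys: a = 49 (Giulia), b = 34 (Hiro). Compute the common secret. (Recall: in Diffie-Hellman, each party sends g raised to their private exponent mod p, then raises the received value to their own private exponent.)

Giulia sends A = g^a mod p = 6^49 mod 1223.
6^1 ≡ 6 (mod 1223)
6^2 = (6^1)^2 ≡ 6^2 = 36 ≡ 36 (mod 1223)
6^4 = (6^2)^2 ≡ 36^2 = 1296 ≡ 73 (mod 1223)
6^8 = (6^4)^2 ≡ 73^2 = 5329 ≡ 437 (mod 1223)
6^16 = (6^8)^2 ≡ 437^2 = 190969 ≡ 181 (mod 1223)
6^32 = (6^16)^2 ≡ 181^2 = 32761 ≡ 963 (mod 1223)
6^49 = 6^32 · 6^16 · 6^1 ≡ 963 · 181 · 6 ≡ 153 (mod 1223).
So A = 153. Hiro then computes K = A^b mod p = 153^34 mod 1223.
153^1 ≡ 153 (mod 1223)
153^2 = (153^1)^2 ≡ 153^2 = 23409 ≡ 172 (mod 1223)
153^4 = (153^2)^2 ≡ 172^2 = 29584 ≡ 232 (mod 1223)
153^8 = (153^4)^2 ≡ 232^2 = 53824 ≡ 12 (mod 1223)
153^16 = (153^8)^2 ≡ 12^2 = 144 ≡ 144 (mod 1223)
153^32 = (153^16)^2 ≡ 144^2 = 20736 ≡ 1168 (mod 1223)
153^34 = 153^32 · 153^2 ≡ 1168 · 172 ≡ 324 (mod 1223).

324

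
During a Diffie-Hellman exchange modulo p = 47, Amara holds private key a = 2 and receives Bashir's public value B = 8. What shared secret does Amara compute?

17

Shared key K = 8^2 mod 47.
8^1 ≡ 8 (mod 47)
8^2 = (8^1)^2 ≡ 8^2 = 64 ≡ 17 (mod 47)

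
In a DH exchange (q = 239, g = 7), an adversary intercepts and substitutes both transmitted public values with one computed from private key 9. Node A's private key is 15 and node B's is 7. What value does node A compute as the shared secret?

177

Node A receives an adversary's public value M = 7^9 mod 239 instead of the honest one.
7^1 ≡ 7 (mod 239)
7^2 = (7^1)^2 ≡ 7^2 = 49 ≡ 49 (mod 239)
7^4 = (7^2)^2 ≡ 49^2 = 2401 ≡ 11 (mod 239)
7^8 = (7^4)^2 ≡ 11^2 = 121 ≡ 121 (mod 239)
7^9 = 7^8 · 7^1 ≡ 121 · 7 ≡ 130 (mod 239).
So M = 130. Node A computes K = M^15 mod 239.
130^1 ≡ 130 (mod 239)
130^2 = (130^1)^2 ≡ 130^2 = 16900 ≡ 170 (mod 239)
130^4 = (130^2)^2 ≡ 170^2 = 28900 ≡ 220 (mod 239)
130^8 = (130^4)^2 ≡ 220^2 = 48400 ≡ 122 (mod 239)
130^15 = 130^8 · 130^4 · 130^2 · 130^1 ≡ 122 · 220 · 170 · 130 ≡ 177 (mod 239).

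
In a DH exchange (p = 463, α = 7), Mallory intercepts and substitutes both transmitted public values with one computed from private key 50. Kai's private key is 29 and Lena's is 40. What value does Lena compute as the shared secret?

Lena receives Mallory's public value M = 7^50 mod 463 instead of the honest one.
7^1 ≡ 7 (mod 463)
7^2 = (7^1)^2 ≡ 7^2 = 49 ≡ 49 (mod 463)
7^4 = (7^2)^2 ≡ 49^2 = 2401 ≡ 86 (mod 463)
7^8 = (7^4)^2 ≡ 86^2 = 7396 ≡ 451 (mod 463)
7^16 = (7^8)^2 ≡ 451^2 = 203401 ≡ 144 (mod 463)
7^32 = (7^16)^2 ≡ 144^2 = 20736 ≡ 364 (mod 463)
7^50 = 7^32 · 7^16 · 7^2 ≡ 364 · 144 · 49 ≡ 123 (mod 463).
So M = 123. Lena computes K = M^40 mod 463.
123^1 ≡ 123 (mod 463)
123^2 = (123^1)^2 ≡ 123^2 = 15129 ≡ 313 (mod 463)
123^4 = (123^2)^2 ≡ 313^2 = 97969 ≡ 276 (mod 463)
123^8 = (123^4)^2 ≡ 276^2 = 76176 ≡ 244 (mod 463)
123^16 = (123^8)^2 ≡ 244^2 = 59536 ≡ 272 (mod 463)
123^32 = (123^16)^2 ≡ 272^2 = 73984 ≡ 367 (mod 463)
123^40 = 123^32 · 123^8 ≡ 367 · 244 ≡ 189 (mod 463).

189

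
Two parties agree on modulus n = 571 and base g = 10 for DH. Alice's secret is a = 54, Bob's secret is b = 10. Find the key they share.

Bob sends B = g^b mod n = 10^10 mod 571.
10^1 ≡ 10 (mod 571)
10^2 = (10^1)^2 ≡ 10^2 = 100 ≡ 100 (mod 571)
10^4 = (10^2)^2 ≡ 100^2 = 10000 ≡ 293 (mod 571)
10^8 = (10^4)^2 ≡ 293^2 = 85849 ≡ 199 (mod 571)
10^10 = 10^8 · 10^2 ≡ 199 · 100 ≡ 486 (mod 571).
So B = 486. Alice then computes K = B^a mod n = 486^54 mod 571.
486^1 ≡ 486 (mod 571)
486^2 = (486^1)^2 ≡ 486^2 = 236196 ≡ 373 (mod 571)
486^4 = (486^2)^2 ≡ 373^2 = 139129 ≡ 376 (mod 571)
486^8 = (486^4)^2 ≡ 376^2 = 141376 ≡ 339 (mod 571)
486^16 = (486^8)^2 ≡ 339^2 = 114921 ≡ 150 (mod 571)
486^32 = (486^16)^2 ≡ 150^2 = 22500 ≡ 231 (mod 571)
486^54 = 486^32 · 486^16 · 486^4 · 486^2 ≡ 231 · 150 · 376 · 373 ≡ 59 (mod 571).

59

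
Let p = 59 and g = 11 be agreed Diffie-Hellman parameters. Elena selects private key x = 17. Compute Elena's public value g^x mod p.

Public value = 11^17 mod 59.
11^1 ≡ 11 (mod 59)
11^2 = (11^1)^2 ≡ 11^2 = 121 ≡ 3 (mod 59)
11^4 = (11^2)^2 ≡ 3^2 = 9 ≡ 9 (mod 59)
11^8 = (11^4)^2 ≡ 9^2 = 81 ≡ 22 (mod 59)
11^16 = (11^8)^2 ≡ 22^2 = 484 ≡ 12 (mod 59)
11^17 = 11^16 · 11^1 ≡ 12 · 11 ≡ 14 (mod 59).

14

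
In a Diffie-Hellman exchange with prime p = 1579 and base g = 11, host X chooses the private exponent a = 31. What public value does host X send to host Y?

Public value = 11^31 mod 1579.
11^1 ≡ 11 (mod 1579)
11^2 = (11^1)^2 ≡ 11^2 = 121 ≡ 121 (mod 1579)
11^4 = (11^2)^2 ≡ 121^2 = 14641 ≡ 430 (mod 1579)
11^8 = (11^4)^2 ≡ 430^2 = 184900 ≡ 157 (mod 1579)
11^16 = (11^8)^2 ≡ 157^2 = 24649 ≡ 964 (mod 1579)
11^31 = 11^16 · 11^8 · 11^4 · 11^2 · 11^1 ≡ 964 · 157 · 430 · 121 · 11 ≡ 938 (mod 1579).

938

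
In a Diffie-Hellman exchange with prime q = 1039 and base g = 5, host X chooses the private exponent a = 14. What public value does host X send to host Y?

518

Public value = 5^14 (mod 1039).
5^1 ≡ 5 (mod 1039)
5^2 = (5^1)^2 ≡ 5^2 = 25 ≡ 25 (mod 1039)
5^4 = (5^2)^2 ≡ 25^2 = 625 ≡ 625 (mod 1039)
5^8 = (5^4)^2 ≡ 625^2 = 390625 ≡ 1000 (mod 1039)
5^14 = 5^8 · 5^4 · 5^2 ≡ 1000 · 625 · 25 ≡ 518 (mod 1039).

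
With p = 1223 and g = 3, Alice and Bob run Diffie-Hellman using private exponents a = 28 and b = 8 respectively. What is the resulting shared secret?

618

Bob sends B = g^b mod p = 3^8 mod 1223.
3^1 ≡ 3 (mod 1223)
3^2 = (3^1)^2 ≡ 3^2 = 9 ≡ 9 (mod 1223)
3^4 = (3^2)^2 ≡ 9^2 = 81 ≡ 81 (mod 1223)
3^8 = (3^4)^2 ≡ 81^2 = 6561 ≡ 446 (mod 1223)
So B = 446. Alice then computes K = B^a mod p = 446^28 mod 1223.
446^1 ≡ 446 (mod 1223)
446^2 = (446^1)^2 ≡ 446^2 = 198916 ≡ 790 (mod 1223)
446^4 = (446^2)^2 ≡ 790^2 = 624100 ≡ 370 (mod 1223)
446^8 = (446^4)^2 ≡ 370^2 = 136900 ≡ 1147 (mod 1223)
446^16 = (446^8)^2 ≡ 1147^2 = 1315609 ≡ 884 (mod 1223)
446^28 = 446^16 · 446^8 · 446^4 ≡ 884 · 1147 · 370 ≡ 618 (mod 1223).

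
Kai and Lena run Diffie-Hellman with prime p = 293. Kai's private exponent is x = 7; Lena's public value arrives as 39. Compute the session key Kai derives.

Shared key K = 39^7 mod 293.
39^1 ≡ 39 (mod 293)
39^2 = (39^1)^2 ≡ 39^2 = 1521 ≡ 56 (mod 293)
39^4 = (39^2)^2 ≡ 56^2 = 3136 ≡ 206 (mod 293)
39^7 = 39^4 · 39^2 · 39^1 ≡ 206 · 56 · 39 ≡ 149 (mod 293).

149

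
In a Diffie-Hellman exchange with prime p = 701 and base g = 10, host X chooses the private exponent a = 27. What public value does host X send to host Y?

549

Public value = 10^{27} \pmod{701}.
10^1 ≡ 10 (mod 701)
10^2 = (10^1)^2 ≡ 10^2 = 100 ≡ 100 (mod 701)
10^4 = (10^2)^2 ≡ 100^2 = 10000 ≡ 186 (mod 701)
10^8 = (10^4)^2 ≡ 186^2 = 34596 ≡ 247 (mod 701)
10^16 = (10^8)^2 ≡ 247^2 = 61009 ≡ 22 (mod 701)
10^27 = 10^16 · 10^8 · 10^2 · 10^1 ≡ 22 · 247 · 100 · 10 ≡ 549 (mod 701).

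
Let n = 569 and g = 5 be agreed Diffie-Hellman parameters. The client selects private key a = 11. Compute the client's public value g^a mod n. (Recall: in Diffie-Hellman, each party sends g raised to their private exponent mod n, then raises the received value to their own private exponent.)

Public value = 5^11 mod 569.
5^1 ≡ 5 (mod 569)
5^2 = (5^1)^2 ≡ 5^2 = 25 ≡ 25 (mod 569)
5^4 = (5^2)^2 ≡ 25^2 = 625 ≡ 56 (mod 569)
5^8 = (5^4)^2 ≡ 56^2 = 3136 ≡ 291 (mod 569)
5^11 = 5^8 · 5^2 · 5^1 ≡ 291 · 25 · 5 ≡ 528 (mod 569).

528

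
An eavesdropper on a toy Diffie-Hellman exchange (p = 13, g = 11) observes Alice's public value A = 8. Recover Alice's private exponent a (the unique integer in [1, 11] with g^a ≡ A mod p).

9

Try successive powers of 11 modulo 13:
11^1 ≡ 11
11^2 ≡ 4
11^3 ≡ 5
11^4 ≡ 3
11^5 ≡ 7
11^6 ≡ 12
11^7 ≡ 2
11^8 ≡ 9
11^9 ≡ 8
Found: a = 9.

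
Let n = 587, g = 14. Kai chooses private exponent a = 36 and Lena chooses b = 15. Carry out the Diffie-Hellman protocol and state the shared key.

253

Lena sends B = g^b mod n = 14^15 mod 587.
14^1 ≡ 14 (mod 587)
14^2 = (14^1)^2 ≡ 14^2 = 196 ≡ 196 (mod 587)
14^4 = (14^2)^2 ≡ 196^2 = 38416 ≡ 261 (mod 587)
14^8 = (14^4)^2 ≡ 261^2 = 68121 ≡ 29 (mod 587)
14^15 = 14^8 · 14^4 · 14^2 · 14^1 ≡ 29 · 261 · 196 · 14 ≡ 102 (mod 587).
So B = 102. Kai then computes K = B^a mod n = 102^36 mod 587.
102^1 ≡ 102 (mod 587)
102^2 = (102^1)^2 ≡ 102^2 = 10404 ≡ 425 (mod 587)
102^4 = (102^2)^2 ≡ 425^2 = 180625 ≡ 416 (mod 587)
102^8 = (102^4)^2 ≡ 416^2 = 173056 ≡ 478 (mod 587)
102^16 = (102^8)^2 ≡ 478^2 = 228484 ≡ 141 (mod 587)
102^32 = (102^16)^2 ≡ 141^2 = 19881 ≡ 510 (mod 587)
102^36 = 102^32 · 102^4 ≡ 510 · 416 ≡ 253 (mod 587).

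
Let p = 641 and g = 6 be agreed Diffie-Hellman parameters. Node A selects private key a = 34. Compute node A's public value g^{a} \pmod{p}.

468

Public value = 6^{34} \pmod{641}.
6^1 ≡ 6 (mod 641)
6^2 = (6^1)^2 ≡ 6^2 = 36 ≡ 36 (mod 641)
6^4 = (6^2)^2 ≡ 36^2 = 1296 ≡ 14 (mod 641)
6^8 = (6^4)^2 ≡ 14^2 = 196 ≡ 196 (mod 641)
6^16 = (6^8)^2 ≡ 196^2 = 38416 ≡ 597 (mod 641)
6^32 = (6^16)^2 ≡ 597^2 = 356409 ≡ 13 (mod 641)
6^34 = 6^32 · 6^2 ≡ 13 · 36 ≡ 468 (mod 641).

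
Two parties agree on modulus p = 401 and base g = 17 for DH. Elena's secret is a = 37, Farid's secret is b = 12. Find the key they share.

4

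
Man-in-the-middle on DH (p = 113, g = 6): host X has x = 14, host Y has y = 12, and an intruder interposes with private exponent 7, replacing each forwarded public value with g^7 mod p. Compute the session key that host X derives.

Host X receives an intruder's public value M = 6^7 mod 113 instead of the honest one.
6^1 ≡ 6 (mod 113)
6^2 = (6^1)^2 ≡ 6^2 = 36 ≡ 36 (mod 113)
6^4 = (6^2)^2 ≡ 36^2 = 1296 ≡ 53 (mod 113)
6^7 = 6^4 · 6^2 · 6^1 ≡ 53 · 36 · 6 ≡ 35 (mod 113).
So M = 35. Host X computes K = M^14 mod 113.
35^1 ≡ 35 (mod 113)
35^2 = (35^1)^2 ≡ 35^2 = 1225 ≡ 95 (mod 113)
35^4 = (35^2)^2 ≡ 95^2 = 9025 ≡ 98 (mod 113)
35^8 = (35^4)^2 ≡ 98^2 = 9604 ≡ 112 (mod 113)
35^14 = 35^8 · 35^4 · 35^2 ≡ 112 · 98 · 95 ≡ 69 (mod 113).

69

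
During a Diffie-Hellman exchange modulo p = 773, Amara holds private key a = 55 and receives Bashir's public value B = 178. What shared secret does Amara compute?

Shared key K = 178^55 mod 773.
178^1 ≡ 178 (mod 773)
178^2 = (178^1)^2 ≡ 178^2 = 31684 ≡ 764 (mod 773)
178^4 = (178^2)^2 ≡ 764^2 = 583696 ≡ 81 (mod 773)
178^8 = (178^4)^2 ≡ 81^2 = 6561 ≡ 377 (mod 773)
178^16 = (178^8)^2 ≡ 377^2 = 142129 ≡ 670 (mod 773)
178^32 = (178^16)^2 ≡ 670^2 = 448900 ≡ 560 (mod 773)
178^55 = 178^32 · 178^16 · 178^4 · 178^2 · 178^1 ≡ 560 · 670 · 81 · 764 · 178 ≡ 716 (mod 773).

716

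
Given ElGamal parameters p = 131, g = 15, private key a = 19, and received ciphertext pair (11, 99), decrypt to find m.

5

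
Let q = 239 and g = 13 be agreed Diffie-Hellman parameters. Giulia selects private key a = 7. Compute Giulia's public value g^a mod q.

Public value = 13^7 mod 239.
13^1 ≡ 13 (mod 239)
13^2 = (13^1)^2 ≡ 13^2 = 169 ≡ 169 (mod 239)
13^4 = (13^2)^2 ≡ 169^2 = 28561 ≡ 120 (mod 239)
13^7 = 13^4 · 13^2 · 13^1 ≡ 120 · 169 · 13 ≡ 23 (mod 239).

23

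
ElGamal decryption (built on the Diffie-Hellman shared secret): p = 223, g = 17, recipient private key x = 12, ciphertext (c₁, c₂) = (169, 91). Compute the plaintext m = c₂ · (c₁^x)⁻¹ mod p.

193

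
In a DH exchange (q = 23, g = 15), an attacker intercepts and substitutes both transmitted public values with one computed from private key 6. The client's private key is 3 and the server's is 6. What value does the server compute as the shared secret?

The server receives an attacker's public value M = 15^6 mod 23 instead of the honest one.
15^1 ≡ 15 (mod 23)
15^2 = (15^1)^2 ≡ 15^2 = 225 ≡ 18 (mod 23)
15^4 = (15^2)^2 ≡ 18^2 = 324 ≡ 2 (mod 23)
15^6 = 15^4 · 15^2 ≡ 2 · 18 ≡ 13 (mod 23).
So M = 13. The server computes K = M^6 mod 23.
13^1 ≡ 13 (mod 23)
13^2 = (13^1)^2 ≡ 13^2 = 169 ≡ 8 (mod 23)
13^4 = (13^2)^2 ≡ 8^2 = 64 ≡ 18 (mod 23)
13^6 = 13^4 · 13^2 ≡ 18 · 8 ≡ 6 (mod 23).

6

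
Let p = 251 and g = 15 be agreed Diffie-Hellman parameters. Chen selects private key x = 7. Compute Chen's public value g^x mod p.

Public value = 15^7 mod 251.
15^1 ≡ 15 (mod 251)
15^2 = (15^1)^2 ≡ 15^2 = 225 ≡ 225 (mod 251)
15^4 = (15^2)^2 ≡ 225^2 = 50625 ≡ 174 (mod 251)
15^7 = 15^4 · 15^2 · 15^1 ≡ 174 · 225 · 15 ≡ 161 (mod 251).

161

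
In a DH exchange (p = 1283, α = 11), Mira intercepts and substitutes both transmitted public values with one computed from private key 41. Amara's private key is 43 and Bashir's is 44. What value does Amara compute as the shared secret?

1133

Amara receives Mira's public value M = 11^41 mod 1283 instead of the honest one.
11^1 ≡ 11 (mod 1283)
11^2 = (11^1)^2 ≡ 11^2 = 121 ≡ 121 (mod 1283)
11^4 = (11^2)^2 ≡ 121^2 = 14641 ≡ 528 (mod 1283)
11^8 = (11^4)^2 ≡ 528^2 = 278784 ≡ 373 (mod 1283)
11^16 = (11^8)^2 ≡ 373^2 = 139129 ≡ 565 (mod 1283)
11^32 = (11^16)^2 ≡ 565^2 = 319225 ≡ 1041 (mod 1283)
11^41 = 11^32 · 11^8 · 11^1 ≡ 1041 · 373 · 11 ≡ 116 (mod 1283).
So M = 116. Amara computes K = M^43 mod 1283.
116^1 ≡ 116 (mod 1283)
116^2 = (116^1)^2 ≡ 116^2 = 13456 ≡ 626 (mod 1283)
116^4 = (116^2)^2 ≡ 626^2 = 391876 ≡ 561 (mod 1283)
116^8 = (116^4)^2 ≡ 561^2 = 314721 ≡ 386 (mod 1283)
116^16 = (116^8)^2 ≡ 386^2 = 148996 ≡ 168 (mod 1283)
116^32 = (116^16)^2 ≡ 168^2 = 28224 ≡ 1281 (mod 1283)
116^43 = 116^32 · 116^8 · 116^2 · 116^1 ≡ 1281 · 386 · 626 · 116 ≡ 1133 (mod 1283).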